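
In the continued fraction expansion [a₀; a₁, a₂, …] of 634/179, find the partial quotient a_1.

634 ÷ 179 → quotient 3, remainder 97
179 ÷ 97 → quotient 1, remainder 82

1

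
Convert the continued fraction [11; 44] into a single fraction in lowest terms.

Collapse the nested fraction from the inside out:
Start with 44.
11 + 1/(44/1) = 11 + 1/44 = 485/44

485/44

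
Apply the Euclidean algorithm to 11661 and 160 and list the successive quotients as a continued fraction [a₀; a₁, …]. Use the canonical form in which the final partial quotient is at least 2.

⌊11661/160⌋ = 72, remainder 141
⌊160/141⌋ = 1, remainder 19
⌊141/19⌋ = 7, remainder 8
⌊19/8⌋ = 2, remainder 3
⌊8/3⌋ = 2, remainder 2
⌊3/2⌋ = 1, remainder 1
⌊2/1⌋ = 2, remainder 0

[72; 1, 7, 2, 2, 1, 2]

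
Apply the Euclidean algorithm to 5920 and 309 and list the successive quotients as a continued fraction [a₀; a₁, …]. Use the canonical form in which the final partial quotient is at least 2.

[19; 6, 3, 3, 1, 3]

Run the Euclidean algorithm, recording each quotient:
5920 = 19·309 + 49, so a_0 = 19
309 = 6·49 + 15, so a_1 = 6
49 = 3·15 + 4, so a_2 = 3
15 = 3·4 + 3, so a_3 = 3
4 = 1·3 + 1, so a_4 = 1
3 = 3·1 + 0, so a_5 = 3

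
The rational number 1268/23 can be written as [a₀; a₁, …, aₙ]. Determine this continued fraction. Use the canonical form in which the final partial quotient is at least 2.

[55; 7, 1, 2]

Apply division with remainder until the remainder is 0:
1268 ÷ 23 → quotient 55, remainder 3
23 ÷ 3 → quotient 7, remainder 2
3 ÷ 2 → quotient 1, remainder 1
2 ÷ 1 → quotient 2, remainder 0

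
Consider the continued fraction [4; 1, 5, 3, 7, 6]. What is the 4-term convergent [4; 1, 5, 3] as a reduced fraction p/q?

92/19

Start with 3.
5 + 1/(3/1) = 5 + 1/3 = 16/3
1 + 1/(16/3) = 1 + 3/16 = 19/16
4 + 1/(19/16) = 4 + 16/19 = 92/19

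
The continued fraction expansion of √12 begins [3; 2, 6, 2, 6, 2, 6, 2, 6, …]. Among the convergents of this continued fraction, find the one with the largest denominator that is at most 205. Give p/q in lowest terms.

a_0 = 3: 3/1  (≤ bound)
a_1 = 2: 7/2  (≤ bound)
a_2 = 6: 45/13  (≤ bound)
a_3 = 2: 97/28  (≤ bound)
a_4 = 6: 627/181  (≤ bound)
a_5 = 2: 1351/390  (> 205, stop)

627/181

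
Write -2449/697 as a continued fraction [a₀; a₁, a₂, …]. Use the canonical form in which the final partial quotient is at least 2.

Apply division with remainder until the remainder is 0:
-2449 ÷ 697 → quotient -4, remainder 339
697 ÷ 339 → quotient 2, remainder 19
339 ÷ 19 → quotient 17, remainder 16
19 ÷ 16 → quotient 1, remainder 3
16 ÷ 3 → quotient 5, remainder 1
3 ÷ 1 → quotient 3, remainder 0

[-4; 2, 17, 1, 5, 3]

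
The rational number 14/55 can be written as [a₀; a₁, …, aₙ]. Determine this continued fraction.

[0; 3, 1, 13]

⌊14/55⌋ = 0, remainder 14
⌊55/14⌋ = 3, remainder 13
⌊14/13⌋ = 1, remainder 1
⌊13/1⌋ = 13, remainder 0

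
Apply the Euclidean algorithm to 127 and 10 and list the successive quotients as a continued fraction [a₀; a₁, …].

[12; 1, 2, 3]

⌊127/10⌋ = 12, remainder 7
⌊10/7⌋ = 1, remainder 3
⌊7/3⌋ = 2, remainder 1
⌊3/1⌋ = 3, remainder 0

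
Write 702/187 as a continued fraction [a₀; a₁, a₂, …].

Run the Euclidean algorithm, recording each quotient:
⌊702/187⌋ = 3, remainder 141
⌊187/141⌋ = 1, remainder 46
⌊141/46⌋ = 3, remainder 3
⌊46/3⌋ = 15, remainder 1
⌊3/1⌋ = 3, remainder 0

[3; 1, 3, 15, 3]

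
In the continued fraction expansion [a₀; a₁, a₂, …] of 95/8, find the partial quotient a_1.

1

Run the Euclidean algorithm, recording each quotient:
95 ÷ 8 → quotient 11, remainder 7
8 ÷ 7 → quotient 1, remainder 1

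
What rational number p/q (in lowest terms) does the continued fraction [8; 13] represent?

a_0 = 8: 8/1
a_1 = 13: 105/13

105/13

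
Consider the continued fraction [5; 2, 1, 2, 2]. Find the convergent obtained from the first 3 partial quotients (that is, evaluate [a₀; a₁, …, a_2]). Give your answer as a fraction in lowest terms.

16/3

a_0 = 5: 5/1
a_1 = 2: 11/2
a_2 = 1: 16/3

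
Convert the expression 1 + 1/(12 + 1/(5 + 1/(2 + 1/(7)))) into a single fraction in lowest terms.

Use the convergent recurrence hₖ = aₖ·hₖ₋₁ + hₖ₋₂ (and likewise for the denominators kₖ):
a_0 = 1: 1/1
a_1 = 12: 13/12
a_2 = 5: 66/61
a_3 = 2: 145/134
a_4 = 7: 1081/999

1081/999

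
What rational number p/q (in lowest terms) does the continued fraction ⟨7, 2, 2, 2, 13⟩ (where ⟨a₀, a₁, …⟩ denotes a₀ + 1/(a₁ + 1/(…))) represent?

Start with 13.
2 + 1/(13/1) = 2 + 1/13 = 27/13
2 + 1/(27/13) = 2 + 13/27 = 67/27
2 + 1/(67/27) = 2 + 27/67 = 161/67
7 + 1/(161/67) = 7 + 67/161 = 1194/161

1194/161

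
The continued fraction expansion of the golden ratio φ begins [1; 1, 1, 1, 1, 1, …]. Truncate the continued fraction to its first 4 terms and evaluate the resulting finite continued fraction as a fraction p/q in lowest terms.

Start with 1.
1 + 1/(1/1) = 1 + 1/1 = 2/1
1 + 1/(2/1) = 1 + 1/2 = 3/2
1 + 1/(3/2) = 1 + 2/3 = 5/3

5/3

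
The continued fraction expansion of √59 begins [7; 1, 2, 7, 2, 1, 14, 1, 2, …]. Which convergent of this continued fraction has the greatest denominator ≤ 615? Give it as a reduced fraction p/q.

530/69

a_0 = 7: 7/1  (≤ bound)
a_1 = 1: 8/1  (≤ bound)
a_2 = 2: 23/3  (≤ bound)
a_3 = 7: 169/22  (≤ bound)
a_4 = 2: 361/47  (≤ bound)
a_5 = 1: 530/69  (≤ bound)
a_6 = 14: 7781/1013  (> 615, stop)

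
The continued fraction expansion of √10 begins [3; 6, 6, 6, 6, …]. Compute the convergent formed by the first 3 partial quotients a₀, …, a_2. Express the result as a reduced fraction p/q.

Start with 6.
6 + 1/(6/1) = 6 + 1/6 = 37/6
3 + 1/(37/6) = 3 + 6/37 = 117/37

117/37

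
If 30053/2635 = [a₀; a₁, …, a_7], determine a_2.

⌊30053/2635⌋ = 11, remainder 1068
⌊2635/1068⌋ = 2, remainder 499
⌊1068/499⌋ = 2, remainder 70

2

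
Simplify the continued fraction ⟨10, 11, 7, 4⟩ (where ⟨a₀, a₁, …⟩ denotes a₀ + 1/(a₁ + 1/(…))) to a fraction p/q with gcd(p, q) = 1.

3259/323

Start with 4.
7 + 1/(4/1) = 7 + 1/4 = 29/4
11 + 1/(29/4) = 11 + 4/29 = 323/29
10 + 1/(323/29) = 10 + 29/323 = 3259/323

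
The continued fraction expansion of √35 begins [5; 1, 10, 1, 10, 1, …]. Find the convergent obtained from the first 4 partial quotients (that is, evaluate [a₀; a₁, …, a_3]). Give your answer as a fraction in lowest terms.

71/12

a_0 = 5: 5/1
a_1 = 1: 6/1
a_2 = 10: 65/11
a_3 = 1: 71/12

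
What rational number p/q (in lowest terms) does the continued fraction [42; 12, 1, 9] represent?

5428/129

Start with 9.
1 + 1/(9/1) = 1 + 1/9 = 10/9
12 + 1/(10/9) = 12 + 9/10 = 129/10
42 + 1/(129/10) = 42 + 10/129 = 5428/129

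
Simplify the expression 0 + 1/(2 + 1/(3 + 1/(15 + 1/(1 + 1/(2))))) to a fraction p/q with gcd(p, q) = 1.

144/335

a_0 = 0: 0/1
a_1 = 2: 1/2
a_2 = 3: 3/7
a_3 = 15: 46/107
a_4 = 1: 49/114
a_5 = 2: 144/335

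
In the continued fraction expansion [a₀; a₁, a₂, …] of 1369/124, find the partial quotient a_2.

1

1369 = 11·124 + 5, so a_0 = 11
124 = 24·5 + 4, so a_1 = 24
5 = 1·4 + 1, so a_2 = 1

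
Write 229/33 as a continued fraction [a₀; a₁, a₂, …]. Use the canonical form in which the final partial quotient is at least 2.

⌊229/33⌋ = 6, remainder 31
⌊33/31⌋ = 1, remainder 2
⌊31/2⌋ = 15, remainder 1
⌊2/1⌋ = 2, remainder 0

[6; 1, 15, 2]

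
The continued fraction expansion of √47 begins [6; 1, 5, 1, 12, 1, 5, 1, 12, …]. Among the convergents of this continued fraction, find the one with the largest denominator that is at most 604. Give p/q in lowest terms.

List convergents until the denominator exceeds the bound:
a_0 = 6: 6/1  (≤ bound)
a_1 = 1: 7/1  (≤ bound)
a_2 = 5: 41/6  (≤ bound)
a_3 = 1: 48/7  (≤ bound)
a_4 = 12: 617/90  (≤ bound)
a_5 = 1: 665/97  (≤ bound)
a_6 = 5: 3942/575  (≤ bound)
a_7 = 1: 4607/672  (> 604, stop)

3942/575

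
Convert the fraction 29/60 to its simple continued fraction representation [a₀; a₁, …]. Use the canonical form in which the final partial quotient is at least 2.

Apply division with remainder until the remainder is 0:
⌊29/60⌋ = 0, remainder 29
⌊60/29⌋ = 2, remainder 2
⌊29/2⌋ = 14, remainder 1
⌊2/1⌋ = 2, remainder 0

[0; 2, 14, 2]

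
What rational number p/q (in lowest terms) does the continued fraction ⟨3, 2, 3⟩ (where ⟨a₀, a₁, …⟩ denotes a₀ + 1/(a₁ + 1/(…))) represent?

24/7

Starting at the tail and folding back:
Start with 3.
2 + 1/(3/1) = 2 + 1/3 = 7/3
3 + 1/(7/3) = 3 + 3/7 = 24/7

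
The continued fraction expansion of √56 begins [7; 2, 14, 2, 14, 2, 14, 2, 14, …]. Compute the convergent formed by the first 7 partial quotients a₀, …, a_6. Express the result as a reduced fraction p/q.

Collapse the nested fraction from the inside out:
Start with 14.
2 + 1/(14/1) = 2 + 1/14 = 29/14
14 + 1/(29/14) = 14 + 14/29 = 420/29
2 + 1/(420/29) = 2 + 29/420 = 869/420
14 + 1/(869/420) = 14 + 420/869 = 12586/869
2 + 1/(12586/869) = 2 + 869/12586 = 26041/12586
7 + 1/(26041/12586) = 7 + 12586/26041 = 194873/26041

194873/26041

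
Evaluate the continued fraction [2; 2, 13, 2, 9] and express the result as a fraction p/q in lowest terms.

1318/531

Build up convergents one term at a time:
a_0 = 2: 2/1
a_1 = 2: 5/2
a_2 = 13: 67/27
a_3 = 2: 139/56
a_4 = 9: 1318/531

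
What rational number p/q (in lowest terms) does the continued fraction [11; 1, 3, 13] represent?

623/53

Start with 13.
3 + 1/(13/1) = 3 + 1/13 = 40/13
1 + 1/(40/13) = 1 + 13/40 = 53/40
11 + 1/(53/40) = 11 + 40/53 = 623/53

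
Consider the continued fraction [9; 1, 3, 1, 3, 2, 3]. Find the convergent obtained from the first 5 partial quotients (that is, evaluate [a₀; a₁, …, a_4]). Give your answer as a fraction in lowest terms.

186/19

Work from the innermost term outward:
Start with 3.
1 + 1/(3/1) = 1 + 1/3 = 4/3
3 + 1/(4/3) = 3 + 3/4 = 15/4
1 + 1/(15/4) = 1 + 4/15 = 19/15
9 + 1/(19/15) = 9 + 15/19 = 186/19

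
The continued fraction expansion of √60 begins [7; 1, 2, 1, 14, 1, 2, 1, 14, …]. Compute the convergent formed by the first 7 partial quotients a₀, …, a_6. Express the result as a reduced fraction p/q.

1433/185

a_0 = 7: 7/1
a_1 = 1: 8/1
a_2 = 2: 23/3
a_3 = 1: 31/4
a_4 = 14: 457/59
a_5 = 1: 488/63
a_6 = 2: 1433/185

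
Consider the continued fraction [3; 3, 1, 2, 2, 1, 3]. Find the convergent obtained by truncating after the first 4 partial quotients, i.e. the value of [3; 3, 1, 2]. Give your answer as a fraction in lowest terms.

36/11

Start with 2.
1 + 1/(2/1) = 1 + 1/2 = 3/2
3 + 1/(3/2) = 3 + 2/3 = 11/3
3 + 1/(11/3) = 3 + 3/11 = 36/11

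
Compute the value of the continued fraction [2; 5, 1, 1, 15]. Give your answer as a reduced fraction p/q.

Build up convergents one term at a time:
a_0 = 2: 2/1
a_1 = 5: 11/5
a_2 = 1: 13/6
a_3 = 1: 24/11
a_4 = 15: 373/171

373/171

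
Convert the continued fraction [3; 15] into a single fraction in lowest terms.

Use the convergent recurrence hₖ = aₖ·hₖ₋₁ + hₖ₋₂ (and likewise for the denominators kₖ):
a_0 = 3: 3/1
a_1 = 15: 46/15

46/15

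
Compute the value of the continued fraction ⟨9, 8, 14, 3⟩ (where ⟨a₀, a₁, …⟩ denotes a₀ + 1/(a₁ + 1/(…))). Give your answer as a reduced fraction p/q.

Compute successive convergents:
a_0 = 9: 9/1
a_1 = 8: 73/8
a_2 = 14: 1031/113
a_3 = 3: 3166/347

3166/347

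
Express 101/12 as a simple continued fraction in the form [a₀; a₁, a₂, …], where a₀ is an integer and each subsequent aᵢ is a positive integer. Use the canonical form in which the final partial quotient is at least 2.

101 ÷ 12 → quotient 8, remainder 5
12 ÷ 5 → quotient 2, remainder 2
5 ÷ 2 → quotient 2, remainder 1
2 ÷ 1 → quotient 2, remainder 0

[8; 2, 2, 2]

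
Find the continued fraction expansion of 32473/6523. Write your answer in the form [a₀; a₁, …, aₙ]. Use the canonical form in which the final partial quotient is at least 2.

⌊32473/6523⌋ = 4, remainder 6381
⌊6523/6381⌋ = 1, remainder 142
⌊6381/142⌋ = 44, remainder 133
⌊142/133⌋ = 1, remainder 9
⌊133/9⌋ = 14, remainder 7
⌊9/7⌋ = 1, remainder 2
⌊7/2⌋ = 3, remainder 1
⌊2/1⌋ = 2, remainder 0

[4; 1, 44, 1, 14, 1, 3, 2]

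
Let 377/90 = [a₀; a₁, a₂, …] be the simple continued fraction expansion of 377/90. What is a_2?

3

Run the Euclidean algorithm, recording each quotient:
377 ÷ 90 → quotient 4, remainder 17
90 ÷ 17 → quotient 5, remainder 5
17 ÷ 5 → quotient 3, remainder 2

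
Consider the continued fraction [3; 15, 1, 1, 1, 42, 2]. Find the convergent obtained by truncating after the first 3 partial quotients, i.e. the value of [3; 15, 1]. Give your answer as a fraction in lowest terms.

Collapse the nested fraction from the inside out:
Start with 1.
15 + 1/(1/1) = 15 + 1/1 = 16/1
3 + 1/(16/1) = 3 + 1/16 = 49/16

49/16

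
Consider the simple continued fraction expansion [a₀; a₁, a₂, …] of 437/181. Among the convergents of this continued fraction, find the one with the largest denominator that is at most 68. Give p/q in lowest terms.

99/41

a_0 = 2: 2/1  (≤ bound)
a_1 = 2: 5/2  (≤ bound)
a_2 = 2: 12/5  (≤ bound)
a_3 = 2: 29/12  (≤ bound)
a_4 = 2: 70/29  (≤ bound)
a_5 = 1: 99/41  (≤ bound)
a_6 = 1: 169/70  (> 68, stop)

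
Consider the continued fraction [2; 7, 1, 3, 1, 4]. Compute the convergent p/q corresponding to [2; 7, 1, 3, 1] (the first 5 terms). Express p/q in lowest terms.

Work from the innermost term outward:
Start with 1.
3 + 1/(1/1) = 3 + 1/1 = 4/1
1 + 1/(4/1) = 1 + 1/4 = 5/4
7 + 1/(5/4) = 7 + 4/5 = 39/5
2 + 1/(39/5) = 2 + 5/39 = 83/39

83/39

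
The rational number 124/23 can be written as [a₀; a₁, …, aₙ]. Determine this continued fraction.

⌊124/23⌋ = 5, remainder 9
⌊23/9⌋ = 2, remainder 5
⌊9/5⌋ = 1, remainder 4
⌊5/4⌋ = 1, remainder 1
⌊4/1⌋ = 4, remainder 0

[5; 2, 1, 1, 4]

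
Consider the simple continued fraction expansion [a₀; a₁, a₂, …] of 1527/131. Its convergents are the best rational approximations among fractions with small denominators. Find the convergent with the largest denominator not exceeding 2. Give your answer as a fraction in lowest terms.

23/2

List convergents until the denominator exceeds the bound:
a_0 = 11: 11/1  (≤ bound)
a_1 = 1: 12/1  (≤ bound)
a_2 = 1: 23/2  (≤ bound)
a_3 = 1: 35/3  (> 2, stop)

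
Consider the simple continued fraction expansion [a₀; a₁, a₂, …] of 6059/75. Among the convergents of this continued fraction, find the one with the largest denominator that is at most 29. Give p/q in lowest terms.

1131/14

a_0 = 80: 80/1  (≤ bound)
a_1 = 1: 81/1  (≤ bound)
a_2 = 3: 323/4  (≤ bound)
a_3 = 1: 404/5  (≤ bound)
a_4 = 2: 1131/14  (≤ bound)
a_5 = 5: 6059/75  (> 29, stop)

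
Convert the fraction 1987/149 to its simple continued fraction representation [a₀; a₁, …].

Apply division with remainder until the remainder is 0:
1987 = 13·149 + 50, so a_0 = 13
149 = 2·50 + 49, so a_1 = 2
50 = 1·49 + 1, so a_2 = 1
49 = 49·1 + 0, so a_3 = 49

[13; 2, 1, 49]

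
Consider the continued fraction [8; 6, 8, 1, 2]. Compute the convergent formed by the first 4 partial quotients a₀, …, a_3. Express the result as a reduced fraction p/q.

Starting at the tail and folding back:
Start with 1.
8 + 1/(1/1) = 8 + 1/1 = 9/1
6 + 1/(9/1) = 6 + 1/9 = 55/9
8 + 1/(55/9) = 8 + 9/55 = 449/55

449/55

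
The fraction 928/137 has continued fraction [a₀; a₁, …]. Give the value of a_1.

928 ÷ 137 → quotient 6, remainder 106
137 ÷ 106 → quotient 1, remainder 31

1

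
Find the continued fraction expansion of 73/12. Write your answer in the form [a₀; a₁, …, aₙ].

73 ÷ 12 → quotient 6, remainder 1
12 ÷ 1 → quotient 12, remainder 0

[6; 12]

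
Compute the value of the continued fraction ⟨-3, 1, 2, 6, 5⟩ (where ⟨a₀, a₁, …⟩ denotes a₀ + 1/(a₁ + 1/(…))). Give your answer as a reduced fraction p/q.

Use the convergent recurrence hₖ = aₖ·hₖ₋₁ + hₖ₋₂ (and likewise for the denominators kₖ):
a_0 = -3: -3/1
a_1 = 1: -2/1
a_2 = 2: -7/3
a_3 = 6: -44/19
a_4 = 5: -227/98

-227/98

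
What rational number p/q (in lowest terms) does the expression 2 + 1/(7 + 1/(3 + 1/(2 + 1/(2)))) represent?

a_0 = 2: 2/1
a_1 = 7: 15/7
a_2 = 3: 47/22
a_3 = 2: 109/51
a_4 = 2: 265/124

265/124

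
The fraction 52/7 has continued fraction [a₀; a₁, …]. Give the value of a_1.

⌊52/7⌋ = 7, remainder 3
⌊7/3⌋ = 2, remainder 1

2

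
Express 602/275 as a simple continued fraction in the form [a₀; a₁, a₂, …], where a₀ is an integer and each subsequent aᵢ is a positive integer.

Apply division with remainder until the remainder is 0:
⌊602/275⌋ = 2, remainder 52
⌊275/52⌋ = 5, remainder 15
⌊52/15⌋ = 3, remainder 7
⌊15/7⌋ = 2, remainder 1
⌊7/1⌋ = 7, remainder 0

[2; 5, 3, 2, 7]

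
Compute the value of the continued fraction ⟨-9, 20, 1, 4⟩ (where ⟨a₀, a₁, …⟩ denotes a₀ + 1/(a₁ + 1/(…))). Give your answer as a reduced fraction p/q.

a_0 = -9: -9/1
a_1 = 20: -179/20
a_2 = 1: -188/21
a_3 = 4: -931/104

-931/104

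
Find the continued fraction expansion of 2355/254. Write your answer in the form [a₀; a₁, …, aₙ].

Repeatedly divide and take the remainder:
2355 = 9·254 + 69, so a_0 = 9
254 = 3·69 + 47, so a_1 = 3
69 = 1·47 + 22, so a_2 = 1
47 = 2·22 + 3, so a_3 = 2
22 = 7·3 + 1, so a_4 = 7
3 = 3·1 + 0, so a_5 = 3

[9; 3, 1, 2, 7, 3]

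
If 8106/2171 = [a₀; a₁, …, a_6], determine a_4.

3

Repeatedly divide and take the remainder:
⌊8106/2171⌋ = 3, remainder 1593
⌊2171/1593⌋ = 1, remainder 578
⌊1593/578⌋ = 2, remainder 437
⌊578/437⌋ = 1, remainder 141
⌊437/141⌋ = 3, remainder 14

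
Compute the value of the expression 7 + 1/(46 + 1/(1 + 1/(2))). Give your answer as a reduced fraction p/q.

983/140

Start with 2.
1 + 1/(2/1) = 1 + 1/2 = 3/2
46 + 1/(3/2) = 46 + 2/3 = 140/3
7 + 1/(140/3) = 7 + 3/140 = 983/140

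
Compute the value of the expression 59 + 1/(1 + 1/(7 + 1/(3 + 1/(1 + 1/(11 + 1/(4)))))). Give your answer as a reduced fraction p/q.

94908/1585

a_0 = 59: 59/1
a_1 = 1: 60/1
a_2 = 7: 479/8
a_3 = 3: 1497/25
a_4 = 1: 1976/33
a_5 = 11: 23233/388
a_6 = 4: 94908/1585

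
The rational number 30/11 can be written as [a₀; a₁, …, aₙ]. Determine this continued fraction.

[2; 1, 2, 1, 2]

30 ÷ 11 → quotient 2, remainder 8
11 ÷ 8 → quotient 1, remainder 3
8 ÷ 3 → quotient 2, remainder 2
3 ÷ 2 → quotient 1, remainder 1
2 ÷ 1 → quotient 2, remainder 0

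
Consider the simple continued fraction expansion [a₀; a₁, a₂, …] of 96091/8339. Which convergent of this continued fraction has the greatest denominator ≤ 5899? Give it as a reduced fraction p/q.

24210/2101

List convergents until the denominator exceeds the bound:
a_0 = 11: 11/1  (≤ bound)
a_1 = 1: 12/1  (≤ bound)
a_2 = 1: 23/2  (≤ bound)
a_3 = 10: 242/21  (≤ bound)
a_4 = 3: 749/65  (≤ bound)
a_5 = 31: 23461/2036  (≤ bound)
a_6 = 1: 24210/2101  (≤ bound)
a_7 = 3: 96091/8339  (> 5899, stop)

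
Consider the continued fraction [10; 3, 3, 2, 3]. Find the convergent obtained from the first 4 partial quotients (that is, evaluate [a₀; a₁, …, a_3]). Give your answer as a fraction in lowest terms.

237/23

Work from the innermost term outward:
Start with 2.
3 + 1/(2/1) = 3 + 1/2 = 7/2
3 + 1/(7/2) = 3 + 2/7 = 23/7
10 + 1/(23/7) = 10 + 7/23 = 237/23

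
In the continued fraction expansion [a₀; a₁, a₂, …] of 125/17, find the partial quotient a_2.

1

125 = 7·17 + 6, so a_0 = 7
17 = 2·6 + 5, so a_1 = 2
6 = 1·5 + 1, so a_2 = 1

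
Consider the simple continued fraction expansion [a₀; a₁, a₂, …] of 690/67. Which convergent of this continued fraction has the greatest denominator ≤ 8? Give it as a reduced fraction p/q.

72/7

a_0 = 10: 10/1  (≤ bound)
a_1 = 3: 31/3  (≤ bound)
a_2 = 2: 72/7  (≤ bound)
a_3 = 1: 103/10  (> 8, stop)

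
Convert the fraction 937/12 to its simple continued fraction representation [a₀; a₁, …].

⌊937/12⌋ = 78, remainder 1
⌊12/1⌋ = 12, remainder 0

[78; 12]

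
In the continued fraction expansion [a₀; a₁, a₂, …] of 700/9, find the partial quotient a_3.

Run the Euclidean algorithm, recording each quotient:
700 = 77·9 + 7, so a_0 = 77
9 = 1·7 + 2, so a_1 = 1
7 = 3·2 + 1, so a_2 = 3
2 = 2·1 + 0, so a_3 = 2

2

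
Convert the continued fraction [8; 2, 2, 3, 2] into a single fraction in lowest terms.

Start with 2.
3 + 1/(2/1) = 3 + 1/2 = 7/2
2 + 1/(7/2) = 2 + 2/7 = 16/7
2 + 1/(16/7) = 2 + 7/16 = 39/16
8 + 1/(39/16) = 8 + 16/39 = 328/39

328/39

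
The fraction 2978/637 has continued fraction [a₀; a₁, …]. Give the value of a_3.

Repeatedly divide and take the remainder:
2978 = 4·637 + 430, so a_0 = 4
637 = 1·430 + 207, so a_1 = 1
430 = 2·207 + 16, so a_2 = 2
207 = 12·16 + 15, so a_3 = 12

12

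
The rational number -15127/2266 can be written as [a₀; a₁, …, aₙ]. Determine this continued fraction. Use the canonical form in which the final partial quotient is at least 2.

[-7; 3, 12, 20, 3]

Apply division with remainder until the remainder is 0:
⌊-15127/2266⌋ = -7, remainder 735
⌊2266/735⌋ = 3, remainder 61
⌊735/61⌋ = 12, remainder 3
⌊61/3⌋ = 20, remainder 1
⌊3/1⌋ = 3, remainder 0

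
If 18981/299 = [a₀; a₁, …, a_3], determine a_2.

18981 ÷ 299 → quotient 63, remainder 144
299 ÷ 144 → quotient 2, remainder 11
144 ÷ 11 → quotient 13, remainder 1

13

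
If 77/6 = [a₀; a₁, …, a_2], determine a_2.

5

77 = 12·6 + 5, so a_0 = 12
6 = 1·5 + 1, so a_1 = 1
5 = 5·1 + 0, so a_2 = 5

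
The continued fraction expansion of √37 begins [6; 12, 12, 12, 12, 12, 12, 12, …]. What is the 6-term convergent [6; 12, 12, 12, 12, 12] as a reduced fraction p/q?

1555849/255780

Work from the innermost term outward:
Start with 12.
12 + 1/(12/1) = 12 + 1/12 = 145/12
12 + 1/(145/12) = 12 + 12/145 = 1752/145
12 + 1/(1752/145) = 12 + 145/1752 = 21169/1752
12 + 1/(21169/1752) = 12 + 1752/21169 = 255780/21169
6 + 1/(255780/21169) = 6 + 21169/255780 = 1555849/255780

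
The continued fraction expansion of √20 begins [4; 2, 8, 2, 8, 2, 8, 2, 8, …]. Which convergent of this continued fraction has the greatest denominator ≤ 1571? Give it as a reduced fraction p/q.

List convergents until the denominator exceeds the bound:
a_0 = 4: 4/1  (≤ bound)
a_1 = 2: 9/2  (≤ bound)
a_2 = 8: 76/17  (≤ bound)
a_3 = 2: 161/36  (≤ bound)
a_4 = 8: 1364/305  (≤ bound)
a_5 = 2: 2889/646  (≤ bound)
a_6 = 8: 24476/5473  (> 1571, stop)

2889/646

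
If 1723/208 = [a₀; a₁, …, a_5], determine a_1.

⌊1723/208⌋ = 8, remainder 59
⌊208/59⌋ = 3, remainder 31

3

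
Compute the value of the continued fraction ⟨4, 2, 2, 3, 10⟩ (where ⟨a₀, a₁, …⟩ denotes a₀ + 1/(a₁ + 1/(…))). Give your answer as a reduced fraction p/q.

a_0 = 4: 4/1
a_1 = 2: 9/2
a_2 = 2: 22/5
a_3 = 3: 75/17
a_4 = 10: 772/175

772/175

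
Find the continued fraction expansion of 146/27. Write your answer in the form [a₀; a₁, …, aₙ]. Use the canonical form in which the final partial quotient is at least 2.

[5; 2, 2, 5]

Apply division with remainder until the remainder is 0:
⌊146/27⌋ = 5, remainder 11
⌊27/11⌋ = 2, remainder 5
⌊11/5⌋ = 2, remainder 1
⌊5/1⌋ = 5, remainder 0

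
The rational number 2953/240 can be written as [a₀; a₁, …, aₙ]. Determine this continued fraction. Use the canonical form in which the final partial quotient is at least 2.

[12; 3, 3, 2, 10]

2953 ÷ 240 → quotient 12, remainder 73
240 ÷ 73 → quotient 3, remainder 21
73 ÷ 21 → quotient 3, remainder 10
21 ÷ 10 → quotient 2, remainder 1
10 ÷ 1 → quotient 10, remainder 0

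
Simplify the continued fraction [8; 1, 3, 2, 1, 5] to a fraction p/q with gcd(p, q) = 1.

Work from the innermost term outward:
Start with 5.
1 + 1/(5/1) = 1 + 1/5 = 6/5
2 + 1/(6/5) = 2 + 5/6 = 17/6
3 + 1/(17/6) = 3 + 6/17 = 57/17
1 + 1/(57/17) = 1 + 17/57 = 74/57
8 + 1/(74/57) = 8 + 57/74 = 649/74

649/74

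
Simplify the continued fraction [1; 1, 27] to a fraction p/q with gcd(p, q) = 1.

Starting at the tail and folding back:
Start with 27.
1 + 1/(27/1) = 1 + 1/27 = 28/27
1 + 1/(28/27) = 1 + 27/28 = 55/28

55/28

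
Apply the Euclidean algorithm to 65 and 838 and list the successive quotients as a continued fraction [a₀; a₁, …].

⌊65/838⌋ = 0, remainder 65
⌊838/65⌋ = 12, remainder 58
⌊65/58⌋ = 1, remainder 7
⌊58/7⌋ = 8, remainder 2
⌊7/2⌋ = 3, remainder 1
⌊2/1⌋ = 2, remainder 0

[0; 12, 1, 8, 3, 2]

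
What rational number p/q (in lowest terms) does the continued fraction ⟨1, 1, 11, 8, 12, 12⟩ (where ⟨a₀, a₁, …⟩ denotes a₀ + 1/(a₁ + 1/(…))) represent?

27246/14209

Start with 12.
12 + 1/(12/1) = 12 + 1/12 = 145/12
8 + 1/(145/12) = 8 + 12/145 = 1172/145
11 + 1/(1172/145) = 11 + 145/1172 = 13037/1172
1 + 1/(13037/1172) = 1 + 1172/13037 = 14209/13037
1 + 1/(14209/13037) = 1 + 13037/14209 = 27246/14209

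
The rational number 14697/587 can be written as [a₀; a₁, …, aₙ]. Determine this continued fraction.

Repeatedly divide and take the remainder:
⌊14697/587⌋ = 25, remainder 22
⌊587/22⌋ = 26, remainder 15
⌊22/15⌋ = 1, remainder 7
⌊15/7⌋ = 2, remainder 1
⌊7/1⌋ = 7, remainder 0

[25; 26, 1, 2, 7]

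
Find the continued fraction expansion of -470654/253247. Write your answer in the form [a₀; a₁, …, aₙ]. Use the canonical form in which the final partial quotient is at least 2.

-470654 = -2·253247 + 35840, so a_0 = -2
253247 = 7·35840 + 2367, so a_1 = 7
35840 = 15·2367 + 335, so a_2 = 15
2367 = 7·335 + 22, so a_3 = 7
335 = 15·22 + 5, so a_4 = 15
22 = 4·5 + 2, so a_5 = 4
5 = 2·2 + 1, so a_6 = 2
2 = 2·1 + 0, so a_7 = 2

[-2; 7, 15, 7, 15, 4, 2, 2]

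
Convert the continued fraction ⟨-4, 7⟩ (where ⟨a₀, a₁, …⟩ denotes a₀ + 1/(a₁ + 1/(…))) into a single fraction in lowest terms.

-27/7

Start with 7.
-4 + 1/(7/1) = -4 + 1/7 = -27/7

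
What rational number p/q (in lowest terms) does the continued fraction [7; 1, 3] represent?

Start with 3.
1 + 1/(3/1) = 1 + 1/3 = 4/3
7 + 1/(4/3) = 7 + 3/4 = 31/4

31/4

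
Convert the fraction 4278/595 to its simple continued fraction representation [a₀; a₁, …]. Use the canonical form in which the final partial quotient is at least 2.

Repeatedly divide and take the remainder:
⌊4278/595⌋ = 7, remainder 113
⌊595/113⌋ = 5, remainder 30
⌊113/30⌋ = 3, remainder 23
⌊30/23⌋ = 1, remainder 7
⌊23/7⌋ = 3, remainder 2
⌊7/2⌋ = 3, remainder 1
⌊2/1⌋ = 2, remainder 0

[7; 5, 3, 1, 3, 3, 2]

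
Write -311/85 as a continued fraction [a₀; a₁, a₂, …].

[-4; 2, 1, 13, 2]

⌊-311/85⌋ = -4, remainder 29
⌊85/29⌋ = 2, remainder 27
⌊29/27⌋ = 1, remainder 2
⌊27/2⌋ = 13, remainder 1
⌊2/1⌋ = 2, remainder 0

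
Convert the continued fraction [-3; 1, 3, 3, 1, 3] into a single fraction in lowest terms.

Start with 3.
1 + 1/(3/1) = 1 + 1/3 = 4/3
3 + 1/(4/3) = 3 + 3/4 = 15/4
3 + 1/(15/4) = 3 + 4/15 = 49/15
1 + 1/(49/15) = 1 + 15/49 = 64/49
-3 + 1/(64/49) = -3 + 49/64 = -143/64

-143/64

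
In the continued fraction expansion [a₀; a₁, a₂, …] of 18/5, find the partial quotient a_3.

18 ÷ 5 → quotient 3, remainder 3
5 ÷ 3 → quotient 1, remainder 2
3 ÷ 2 → quotient 1, remainder 1
2 ÷ 1 → quotient 2, remainder 0

2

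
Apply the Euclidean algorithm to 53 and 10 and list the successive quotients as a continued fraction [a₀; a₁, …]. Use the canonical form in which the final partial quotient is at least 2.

53 ÷ 10 → quotient 5, remainder 3
10 ÷ 3 → quotient 3, remainder 1
3 ÷ 1 → quotient 3, remainder 0

[5; 3, 3]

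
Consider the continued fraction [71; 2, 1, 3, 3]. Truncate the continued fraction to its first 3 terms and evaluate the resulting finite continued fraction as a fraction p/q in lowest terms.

Start with 1.
2 + 1/(1/1) = 2 + 1/1 = 3/1
71 + 1/(3/1) = 71 + 1/3 = 214/3

214/3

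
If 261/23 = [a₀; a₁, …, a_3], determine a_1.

⌊261/23⌋ = 11, remainder 8
⌊23/8⌋ = 2, remainder 7

2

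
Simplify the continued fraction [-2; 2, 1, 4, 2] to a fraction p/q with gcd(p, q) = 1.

Start with 2.
4 + 1/(2/1) = 4 + 1/2 = 9/2
1 + 1/(9/2) = 1 + 2/9 = 11/9
2 + 1/(11/9) = 2 + 9/11 = 31/11
-2 + 1/(31/11) = -2 + 11/31 = -51/31

-51/31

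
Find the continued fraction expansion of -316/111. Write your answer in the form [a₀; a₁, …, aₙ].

[-3; 6, 1, 1, 8]

⌊-316/111⌋ = -3, remainder 17
⌊111/17⌋ = 6, remainder 9
⌊17/9⌋ = 1, remainder 8
⌊9/8⌋ = 1, remainder 1
⌊8/1⌋ = 8, remainder 0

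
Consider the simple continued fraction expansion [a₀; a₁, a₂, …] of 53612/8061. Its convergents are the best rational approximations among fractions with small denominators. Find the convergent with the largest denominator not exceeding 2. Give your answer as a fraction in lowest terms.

13/2

a_0 = 6: 6/1  (≤ bound)
a_1 = 1: 7/1  (≤ bound)
a_2 = 1: 13/2  (≤ bound)
a_3 = 1: 20/3  (> 2, stop)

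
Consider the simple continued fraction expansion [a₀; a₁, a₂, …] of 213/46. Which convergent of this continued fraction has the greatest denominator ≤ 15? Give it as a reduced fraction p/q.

a_0 = 4: 4/1  (≤ bound)
a_1 = 1: 5/1  (≤ bound)
a_2 = 1: 9/2  (≤ bound)
a_3 = 1: 14/3  (≤ bound)
a_4 = 2: 37/8  (≤ bound)
a_5 = 2: 88/19  (> 15, stop)

37/8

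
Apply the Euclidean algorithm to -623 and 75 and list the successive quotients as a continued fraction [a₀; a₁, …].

[-9; 1, 2, 3, 1, 5]

Run the Euclidean algorithm, recording each quotient:
⌊-623/75⌋ = -9, remainder 52
⌊75/52⌋ = 1, remainder 23
⌊52/23⌋ = 2, remainder 6
⌊23/6⌋ = 3, remainder 5
⌊6/5⌋ = 1, remainder 1
⌊5/1⌋ = 5, remainder 0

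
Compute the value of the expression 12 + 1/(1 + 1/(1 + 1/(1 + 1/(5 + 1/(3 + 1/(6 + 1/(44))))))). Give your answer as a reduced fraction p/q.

Start with 44.
6 + 1/(44/1) = 6 + 1/44 = 265/44
3 + 1/(265/44) = 3 + 44/265 = 839/265
5 + 1/(839/265) = 5 + 265/839 = 4460/839
1 + 1/(4460/839) = 1 + 839/4460 = 5299/4460
1 + 1/(5299/4460) = 1 + 4460/5299 = 9759/5299
1 + 1/(9759/5299) = 1 + 5299/9759 = 15058/9759
12 + 1/(15058/9759) = 12 + 9759/15058 = 190455/15058

190455/15058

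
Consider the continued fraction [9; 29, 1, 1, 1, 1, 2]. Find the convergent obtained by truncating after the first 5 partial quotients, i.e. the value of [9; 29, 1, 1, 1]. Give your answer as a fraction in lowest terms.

804/89

Build up convergents one term at a time:
a_0 = 9: 9/1
a_1 = 29: 262/29
a_2 = 1: 271/30
a_3 = 1: 533/59
a_4 = 1: 804/89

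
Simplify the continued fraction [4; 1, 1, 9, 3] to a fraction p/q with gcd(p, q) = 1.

a_0 = 4: 4/1
a_1 = 1: 5/1
a_2 = 1: 9/2
a_3 = 9: 86/19
a_4 = 3: 267/59

267/59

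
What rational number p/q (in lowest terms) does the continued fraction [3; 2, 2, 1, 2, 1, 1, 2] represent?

397/116

a_0 = 3: 3/1
a_1 = 2: 7/2
a_2 = 2: 17/5
a_3 = 1: 24/7
a_4 = 2: 65/19
a_5 = 1: 89/26
a_6 = 1: 154/45
a_7 = 2: 397/116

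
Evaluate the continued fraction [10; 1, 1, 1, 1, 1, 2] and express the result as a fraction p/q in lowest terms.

Compute successive convergents:
a_0 = 10: 10/1
a_1 = 1: 11/1
a_2 = 1: 21/2
a_3 = 1: 32/3
a_4 = 1: 53/5
a_5 = 1: 85/8
a_6 = 2: 223/21

223/21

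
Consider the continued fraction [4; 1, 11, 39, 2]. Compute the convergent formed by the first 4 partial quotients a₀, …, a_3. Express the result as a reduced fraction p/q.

a_0 = 4: 4/1
a_1 = 1: 5/1
a_2 = 11: 59/12
a_3 = 39: 2306/469

2306/469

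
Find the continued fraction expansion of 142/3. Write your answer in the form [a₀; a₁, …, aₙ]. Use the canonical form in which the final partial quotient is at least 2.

⌊142/3⌋ = 47, remainder 1
⌊3/1⌋ = 3, remainder 0

[47; 3]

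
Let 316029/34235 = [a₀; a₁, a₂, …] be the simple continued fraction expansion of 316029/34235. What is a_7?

316029 ÷ 34235 → quotient 9, remainder 7914
34235 ÷ 7914 → quotient 4, remainder 2579
7914 ÷ 2579 → quotient 3, remainder 177
2579 ÷ 177 → quotient 14, remainder 101
177 ÷ 101 → quotient 1, remainder 76
101 ÷ 76 → quotient 1, remainder 25
76 ÷ 25 → quotient 3, remainder 1
25 ÷ 1 → quotient 25, remainder 0

25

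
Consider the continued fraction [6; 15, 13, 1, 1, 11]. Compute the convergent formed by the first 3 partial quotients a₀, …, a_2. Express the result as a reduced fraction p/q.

Start with 13.
15 + 1/(13/1) = 15 + 1/13 = 196/13
6 + 1/(196/13) = 6 + 13/196 = 1189/196

1189/196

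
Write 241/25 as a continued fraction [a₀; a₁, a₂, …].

241 ÷ 25 → quotient 9, remainder 16
25 ÷ 16 → quotient 1, remainder 9
16 ÷ 9 → quotient 1, remainder 7
9 ÷ 7 → quotient 1, remainder 2
7 ÷ 2 → quotient 3, remainder 1
2 ÷ 1 → quotient 2, remainder 0

[9; 1, 1, 1, 3, 2]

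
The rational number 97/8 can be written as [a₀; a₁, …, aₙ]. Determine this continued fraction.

[12; 8]

⌊97/8⌋ = 12, remainder 1
⌊8/1⌋ = 8, remainder 0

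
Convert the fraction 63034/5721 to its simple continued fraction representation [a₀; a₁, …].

[11; 55, 1, 1, 5, 4, 2]

63034 ÷ 5721 → quotient 11, remainder 103
5721 ÷ 103 → quotient 55, remainder 56
103 ÷ 56 → quotient 1, remainder 47
56 ÷ 47 → quotient 1, remainder 9
47 ÷ 9 → quotient 5, remainder 2
9 ÷ 2 → quotient 4, remainder 1
2 ÷ 1 → quotient 2, remainder 0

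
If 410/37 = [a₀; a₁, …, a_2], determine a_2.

410 ÷ 37 → quotient 11, remainder 3
37 ÷ 3 → quotient 12, remainder 1
3 ÷ 1 → quotient 3, remainder 0

3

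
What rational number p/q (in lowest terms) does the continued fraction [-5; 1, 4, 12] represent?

-256/61

Work from the innermost term outward:
Start with 12.
4 + 1/(12/1) = 4 + 1/12 = 49/12
1 + 1/(49/12) = 1 + 12/49 = 61/49
-5 + 1/(61/49) = -5 + 49/61 = -256/61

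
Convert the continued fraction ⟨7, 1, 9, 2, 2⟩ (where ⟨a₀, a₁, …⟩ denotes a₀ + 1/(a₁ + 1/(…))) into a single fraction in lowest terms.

Start with 2.
2 + 1/(2/1) = 2 + 1/2 = 5/2
9 + 1/(5/2) = 9 + 2/5 = 47/5
1 + 1/(47/5) = 1 + 5/47 = 52/47
7 + 1/(52/47) = 7 + 47/52 = 411/52

411/52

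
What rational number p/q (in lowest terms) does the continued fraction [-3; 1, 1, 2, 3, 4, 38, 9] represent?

a_0 = -3: -3/1
a_1 = 1: -2/1
a_2 = 1: -5/2
a_3 = 2: -12/5
a_4 = 3: -41/17
a_5 = 4: -176/73
a_6 = 38: -6729/2791
a_7 = 9: -60737/25192

-60737/25192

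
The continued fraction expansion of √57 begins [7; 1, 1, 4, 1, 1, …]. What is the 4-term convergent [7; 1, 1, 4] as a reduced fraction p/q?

Start with 4.
1 + 1/(4/1) = 1 + 1/4 = 5/4
1 + 1/(5/4) = 1 + 4/5 = 9/5
7 + 1/(9/5) = 7 + 5/9 = 68/9

68/9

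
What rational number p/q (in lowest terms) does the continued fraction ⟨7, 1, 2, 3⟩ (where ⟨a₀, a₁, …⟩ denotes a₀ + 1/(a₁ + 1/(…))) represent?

Compute successive convergents:
a_0 = 7: 7/1
a_1 = 1: 8/1
a_2 = 2: 23/3
a_3 = 3: 77/10

77/10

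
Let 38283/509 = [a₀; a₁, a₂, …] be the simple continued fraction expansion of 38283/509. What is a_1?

Run the Euclidean algorithm, recording each quotient:
38283 ÷ 509 → quotient 75, remainder 108
509 ÷ 108 → quotient 4, remainder 77

4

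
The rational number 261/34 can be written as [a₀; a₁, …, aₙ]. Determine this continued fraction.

[7; 1, 2, 11]

Run the Euclidean algorithm, recording each quotient:
261 ÷ 34 → quotient 7, remainder 23
34 ÷ 23 → quotient 1, remainder 11
23 ÷ 11 → quotient 2, remainder 1
11 ÷ 1 → quotient 11, remainder 0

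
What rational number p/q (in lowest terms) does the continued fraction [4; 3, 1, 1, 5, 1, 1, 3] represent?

Start with 3.
1 + 1/(3/1) = 1 + 1/3 = 4/3
1 + 1/(4/3) = 1 + 3/4 = 7/4
5 + 1/(7/4) = 5 + 4/7 = 39/7
1 + 1/(39/7) = 1 + 7/39 = 46/39
1 + 1/(46/39) = 1 + 39/46 = 85/46
3 + 1/(85/46) = 3 + 46/85 = 301/85
4 + 1/(301/85) = 4 + 85/301 = 1289/301

1289/301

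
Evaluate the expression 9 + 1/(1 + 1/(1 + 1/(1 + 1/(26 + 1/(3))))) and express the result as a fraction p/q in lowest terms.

Collapse the nested fraction from the inside out:
Start with 3.
26 + 1/(3/1) = 26 + 1/3 = 79/3
1 + 1/(79/3) = 1 + 3/79 = 82/79
1 + 1/(82/79) = 1 + 79/82 = 161/82
1 + 1/(161/82) = 1 + 82/161 = 243/161
9 + 1/(243/161) = 9 + 161/243 = 2348/243

2348/243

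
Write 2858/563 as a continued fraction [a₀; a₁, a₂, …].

2858 ÷ 563 → quotient 5, remainder 43
563 ÷ 43 → quotient 13, remainder 4
43 ÷ 4 → quotient 10, remainder 3
4 ÷ 3 → quotient 1, remainder 1
3 ÷ 1 → quotient 3, remainder 0

[5; 13, 10, 1, 3]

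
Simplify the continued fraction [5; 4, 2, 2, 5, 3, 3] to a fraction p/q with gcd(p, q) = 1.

6565/1256

Use the convergent recurrence hₖ = aₖ·hₖ₋₁ + hₖ₋₂ (and likewise for the denominators kₖ):
a_0 = 5: 5/1
a_1 = 4: 21/4
a_2 = 2: 47/9
a_3 = 2: 115/22
a_4 = 5: 622/119
a_5 = 3: 1981/379
a_6 = 3: 6565/1256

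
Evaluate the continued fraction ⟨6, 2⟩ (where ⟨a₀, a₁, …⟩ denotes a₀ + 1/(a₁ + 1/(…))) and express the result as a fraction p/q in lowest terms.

13/2

Start with 2.
6 + 1/(2/1) = 6 + 1/2 = 13/2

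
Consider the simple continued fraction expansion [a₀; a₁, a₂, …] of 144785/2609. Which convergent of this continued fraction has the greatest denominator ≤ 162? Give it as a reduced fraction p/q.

List convergents until the denominator exceeds the bound:
a_0 = 55: 55/1  (≤ bound)
a_1 = 2: 111/2  (≤ bound)
a_2 = 44: 4939/89  (≤ bound)
a_3 = 2: 9989/180  (> 162, stop)

4939/89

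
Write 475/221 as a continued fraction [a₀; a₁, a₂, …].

Apply division with remainder until the remainder is 0:
475 ÷ 221 → quotient 2, remainder 33
221 ÷ 33 → quotient 6, remainder 23
33 ÷ 23 → quotient 1, remainder 10
23 ÷ 10 → quotient 2, remainder 3
10 ÷ 3 → quotient 3, remainder 1
3 ÷ 1 → quotient 3, remainder 0

[2; 6, 1, 2, 3, 3]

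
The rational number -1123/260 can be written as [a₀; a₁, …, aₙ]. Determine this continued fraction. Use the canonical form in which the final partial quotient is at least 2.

Apply division with remainder until the remainder is 0:
-1123 = -5·260 + 177, so a_0 = -5
260 = 1·177 + 83, so a_1 = 1
177 = 2·83 + 11, so a_2 = 2
83 = 7·11 + 6, so a_3 = 7
11 = 1·6 + 5, so a_4 = 1
6 = 1·5 + 1, so a_5 = 1
5 = 5·1 + 0, so a_6 = 5

[-5; 1, 2, 7, 1, 1, 5]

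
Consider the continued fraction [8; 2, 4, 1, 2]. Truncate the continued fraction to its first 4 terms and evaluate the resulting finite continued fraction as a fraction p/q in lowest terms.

93/11

Start with 1.
4 + 1/(1/1) = 4 + 1/1 = 5/1
2 + 1/(5/1) = 2 + 1/5 = 11/5
8 + 1/(11/5) = 8 + 5/11 = 93/11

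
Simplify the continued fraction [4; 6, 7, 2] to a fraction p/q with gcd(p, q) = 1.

Collapse the nested fraction from the inside out:
Start with 2.
7 + 1/(2/1) = 7 + 1/2 = 15/2
6 + 1/(15/2) = 6 + 2/15 = 92/15
4 + 1/(92/15) = 4 + 15/92 = 383/92

383/92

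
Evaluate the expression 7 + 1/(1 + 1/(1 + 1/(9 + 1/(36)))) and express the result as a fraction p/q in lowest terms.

a_0 = 7: 7/1
a_1 = 1: 8/1
a_2 = 1: 15/2
a_3 = 9: 143/19
a_4 = 36: 5163/686

5163/686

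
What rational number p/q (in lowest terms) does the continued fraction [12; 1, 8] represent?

116/9

a_0 = 12: 12/1
a_1 = 1: 13/1
a_2 = 8: 116/9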